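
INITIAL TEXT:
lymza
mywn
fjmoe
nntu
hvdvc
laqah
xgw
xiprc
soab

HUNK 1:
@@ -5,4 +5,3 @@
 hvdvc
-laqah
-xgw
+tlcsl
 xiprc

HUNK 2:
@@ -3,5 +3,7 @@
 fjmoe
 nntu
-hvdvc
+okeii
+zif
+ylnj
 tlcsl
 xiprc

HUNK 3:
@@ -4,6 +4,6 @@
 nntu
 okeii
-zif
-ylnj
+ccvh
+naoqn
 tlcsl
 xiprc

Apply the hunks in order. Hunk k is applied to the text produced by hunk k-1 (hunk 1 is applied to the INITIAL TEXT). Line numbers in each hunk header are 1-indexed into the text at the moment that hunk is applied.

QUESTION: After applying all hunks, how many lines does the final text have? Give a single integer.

Hunk 1: at line 5 remove [laqah,xgw] add [tlcsl] -> 8 lines: lymza mywn fjmoe nntu hvdvc tlcsl xiprc soab
Hunk 2: at line 3 remove [hvdvc] add [okeii,zif,ylnj] -> 10 lines: lymza mywn fjmoe nntu okeii zif ylnj tlcsl xiprc soab
Hunk 3: at line 4 remove [zif,ylnj] add [ccvh,naoqn] -> 10 lines: lymza mywn fjmoe nntu okeii ccvh naoqn tlcsl xiprc soab
Final line count: 10

Answer: 10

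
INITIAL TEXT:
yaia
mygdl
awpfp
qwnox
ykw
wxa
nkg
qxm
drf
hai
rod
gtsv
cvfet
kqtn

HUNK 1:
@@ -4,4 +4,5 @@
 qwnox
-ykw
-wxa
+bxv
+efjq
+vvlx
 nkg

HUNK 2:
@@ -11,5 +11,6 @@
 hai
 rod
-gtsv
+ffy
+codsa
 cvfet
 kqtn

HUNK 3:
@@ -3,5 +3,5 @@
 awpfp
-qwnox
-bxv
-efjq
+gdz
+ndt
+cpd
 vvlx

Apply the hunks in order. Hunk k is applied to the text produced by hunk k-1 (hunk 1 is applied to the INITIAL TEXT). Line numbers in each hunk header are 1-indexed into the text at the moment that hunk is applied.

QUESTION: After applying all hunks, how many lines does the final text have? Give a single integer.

Answer: 16

Derivation:
Hunk 1: at line 4 remove [ykw,wxa] add [bxv,efjq,vvlx] -> 15 lines: yaia mygdl awpfp qwnox bxv efjq vvlx nkg qxm drf hai rod gtsv cvfet kqtn
Hunk 2: at line 11 remove [gtsv] add [ffy,codsa] -> 16 lines: yaia mygdl awpfp qwnox bxv efjq vvlx nkg qxm drf hai rod ffy codsa cvfet kqtn
Hunk 3: at line 3 remove [qwnox,bxv,efjq] add [gdz,ndt,cpd] -> 16 lines: yaia mygdl awpfp gdz ndt cpd vvlx nkg qxm drf hai rod ffy codsa cvfet kqtn
Final line count: 16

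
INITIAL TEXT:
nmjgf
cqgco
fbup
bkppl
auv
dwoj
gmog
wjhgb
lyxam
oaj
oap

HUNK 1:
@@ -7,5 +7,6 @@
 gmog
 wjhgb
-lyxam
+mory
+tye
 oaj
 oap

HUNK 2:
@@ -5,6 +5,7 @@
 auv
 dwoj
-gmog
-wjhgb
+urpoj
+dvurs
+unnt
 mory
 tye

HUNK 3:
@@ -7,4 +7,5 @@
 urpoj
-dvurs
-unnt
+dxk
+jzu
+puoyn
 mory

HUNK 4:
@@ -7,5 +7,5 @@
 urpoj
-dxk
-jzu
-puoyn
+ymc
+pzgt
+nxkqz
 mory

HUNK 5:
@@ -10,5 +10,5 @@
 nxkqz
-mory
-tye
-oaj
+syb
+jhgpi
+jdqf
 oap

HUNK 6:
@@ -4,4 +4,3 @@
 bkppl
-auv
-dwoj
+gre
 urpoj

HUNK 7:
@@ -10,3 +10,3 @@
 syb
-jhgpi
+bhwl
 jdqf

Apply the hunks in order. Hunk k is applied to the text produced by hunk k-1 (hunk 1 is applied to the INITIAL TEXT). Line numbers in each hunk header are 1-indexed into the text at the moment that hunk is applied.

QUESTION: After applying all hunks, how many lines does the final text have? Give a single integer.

Answer: 13

Derivation:
Hunk 1: at line 7 remove [lyxam] add [mory,tye] -> 12 lines: nmjgf cqgco fbup bkppl auv dwoj gmog wjhgb mory tye oaj oap
Hunk 2: at line 5 remove [gmog,wjhgb] add [urpoj,dvurs,unnt] -> 13 lines: nmjgf cqgco fbup bkppl auv dwoj urpoj dvurs unnt mory tye oaj oap
Hunk 3: at line 7 remove [dvurs,unnt] add [dxk,jzu,puoyn] -> 14 lines: nmjgf cqgco fbup bkppl auv dwoj urpoj dxk jzu puoyn mory tye oaj oap
Hunk 4: at line 7 remove [dxk,jzu,puoyn] add [ymc,pzgt,nxkqz] -> 14 lines: nmjgf cqgco fbup bkppl auv dwoj urpoj ymc pzgt nxkqz mory tye oaj oap
Hunk 5: at line 10 remove [mory,tye,oaj] add [syb,jhgpi,jdqf] -> 14 lines: nmjgf cqgco fbup bkppl auv dwoj urpoj ymc pzgt nxkqz syb jhgpi jdqf oap
Hunk 6: at line 4 remove [auv,dwoj] add [gre] -> 13 lines: nmjgf cqgco fbup bkppl gre urpoj ymc pzgt nxkqz syb jhgpi jdqf oap
Hunk 7: at line 10 remove [jhgpi] add [bhwl] -> 13 lines: nmjgf cqgco fbup bkppl gre urpoj ymc pzgt nxkqz syb bhwl jdqf oap
Final line count: 13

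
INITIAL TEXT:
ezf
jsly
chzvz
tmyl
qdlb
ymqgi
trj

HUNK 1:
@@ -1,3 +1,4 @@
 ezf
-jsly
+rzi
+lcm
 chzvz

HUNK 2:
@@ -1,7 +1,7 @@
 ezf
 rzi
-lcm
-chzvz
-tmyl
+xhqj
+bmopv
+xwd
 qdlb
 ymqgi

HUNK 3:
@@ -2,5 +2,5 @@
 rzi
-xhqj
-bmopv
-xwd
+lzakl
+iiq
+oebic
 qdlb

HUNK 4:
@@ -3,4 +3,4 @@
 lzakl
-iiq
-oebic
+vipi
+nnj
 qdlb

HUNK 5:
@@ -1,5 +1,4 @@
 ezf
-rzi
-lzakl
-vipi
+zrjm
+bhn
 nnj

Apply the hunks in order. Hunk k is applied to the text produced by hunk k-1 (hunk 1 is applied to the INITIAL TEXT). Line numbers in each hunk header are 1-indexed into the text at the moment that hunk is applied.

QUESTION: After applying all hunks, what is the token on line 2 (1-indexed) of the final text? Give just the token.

Answer: zrjm

Derivation:
Hunk 1: at line 1 remove [jsly] add [rzi,lcm] -> 8 lines: ezf rzi lcm chzvz tmyl qdlb ymqgi trj
Hunk 2: at line 1 remove [lcm,chzvz,tmyl] add [xhqj,bmopv,xwd] -> 8 lines: ezf rzi xhqj bmopv xwd qdlb ymqgi trj
Hunk 3: at line 2 remove [xhqj,bmopv,xwd] add [lzakl,iiq,oebic] -> 8 lines: ezf rzi lzakl iiq oebic qdlb ymqgi trj
Hunk 4: at line 3 remove [iiq,oebic] add [vipi,nnj] -> 8 lines: ezf rzi lzakl vipi nnj qdlb ymqgi trj
Hunk 5: at line 1 remove [rzi,lzakl,vipi] add [zrjm,bhn] -> 7 lines: ezf zrjm bhn nnj qdlb ymqgi trj
Final line 2: zrjm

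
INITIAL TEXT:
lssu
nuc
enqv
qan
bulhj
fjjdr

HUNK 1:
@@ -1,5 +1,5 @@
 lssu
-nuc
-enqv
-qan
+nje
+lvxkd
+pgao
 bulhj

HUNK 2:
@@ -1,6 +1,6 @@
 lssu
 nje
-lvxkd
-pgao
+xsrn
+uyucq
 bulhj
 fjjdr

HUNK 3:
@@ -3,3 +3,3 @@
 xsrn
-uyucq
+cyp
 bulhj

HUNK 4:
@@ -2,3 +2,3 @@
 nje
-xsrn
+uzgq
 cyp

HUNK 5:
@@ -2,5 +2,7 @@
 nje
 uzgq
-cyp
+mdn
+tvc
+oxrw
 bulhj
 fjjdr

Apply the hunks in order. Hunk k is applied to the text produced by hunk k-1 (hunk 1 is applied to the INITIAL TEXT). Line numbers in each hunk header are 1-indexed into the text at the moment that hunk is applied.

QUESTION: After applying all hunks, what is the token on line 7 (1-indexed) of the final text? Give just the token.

Answer: bulhj

Derivation:
Hunk 1: at line 1 remove [nuc,enqv,qan] add [nje,lvxkd,pgao] -> 6 lines: lssu nje lvxkd pgao bulhj fjjdr
Hunk 2: at line 1 remove [lvxkd,pgao] add [xsrn,uyucq] -> 6 lines: lssu nje xsrn uyucq bulhj fjjdr
Hunk 3: at line 3 remove [uyucq] add [cyp] -> 6 lines: lssu nje xsrn cyp bulhj fjjdr
Hunk 4: at line 2 remove [xsrn] add [uzgq] -> 6 lines: lssu nje uzgq cyp bulhj fjjdr
Hunk 5: at line 2 remove [cyp] add [mdn,tvc,oxrw] -> 8 lines: lssu nje uzgq mdn tvc oxrw bulhj fjjdr
Final line 7: bulhj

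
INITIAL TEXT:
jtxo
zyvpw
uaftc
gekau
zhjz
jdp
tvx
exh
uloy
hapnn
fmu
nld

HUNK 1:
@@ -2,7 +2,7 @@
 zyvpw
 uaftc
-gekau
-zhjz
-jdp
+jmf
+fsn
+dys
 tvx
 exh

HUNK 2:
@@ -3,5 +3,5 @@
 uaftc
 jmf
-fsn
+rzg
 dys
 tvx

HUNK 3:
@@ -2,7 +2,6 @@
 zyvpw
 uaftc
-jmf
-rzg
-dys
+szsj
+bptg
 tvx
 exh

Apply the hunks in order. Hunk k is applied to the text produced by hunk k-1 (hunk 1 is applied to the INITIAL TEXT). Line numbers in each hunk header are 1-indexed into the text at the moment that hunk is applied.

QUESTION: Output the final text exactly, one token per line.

Hunk 1: at line 2 remove [gekau,zhjz,jdp] add [jmf,fsn,dys] -> 12 lines: jtxo zyvpw uaftc jmf fsn dys tvx exh uloy hapnn fmu nld
Hunk 2: at line 3 remove [fsn] add [rzg] -> 12 lines: jtxo zyvpw uaftc jmf rzg dys tvx exh uloy hapnn fmu nld
Hunk 3: at line 2 remove [jmf,rzg,dys] add [szsj,bptg] -> 11 lines: jtxo zyvpw uaftc szsj bptg tvx exh uloy hapnn fmu nld

Answer: jtxo
zyvpw
uaftc
szsj
bptg
tvx
exh
uloy
hapnn
fmu
nld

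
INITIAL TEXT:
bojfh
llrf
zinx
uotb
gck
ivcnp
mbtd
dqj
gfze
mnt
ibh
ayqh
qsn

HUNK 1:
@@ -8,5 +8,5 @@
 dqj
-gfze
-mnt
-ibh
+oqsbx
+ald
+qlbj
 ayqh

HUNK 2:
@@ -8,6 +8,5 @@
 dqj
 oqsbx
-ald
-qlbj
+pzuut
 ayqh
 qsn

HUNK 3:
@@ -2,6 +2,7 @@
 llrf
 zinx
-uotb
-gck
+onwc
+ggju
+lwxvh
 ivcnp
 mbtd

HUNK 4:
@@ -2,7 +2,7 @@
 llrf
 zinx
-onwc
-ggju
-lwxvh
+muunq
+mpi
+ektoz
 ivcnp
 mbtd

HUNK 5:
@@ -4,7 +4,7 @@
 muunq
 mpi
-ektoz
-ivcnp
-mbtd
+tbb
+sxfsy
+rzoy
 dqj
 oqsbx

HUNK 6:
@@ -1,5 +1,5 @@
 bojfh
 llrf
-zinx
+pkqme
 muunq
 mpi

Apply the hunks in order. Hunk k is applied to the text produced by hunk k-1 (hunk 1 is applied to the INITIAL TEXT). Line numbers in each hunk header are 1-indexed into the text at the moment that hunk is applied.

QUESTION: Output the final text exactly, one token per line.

Answer: bojfh
llrf
pkqme
muunq
mpi
tbb
sxfsy
rzoy
dqj
oqsbx
pzuut
ayqh
qsn

Derivation:
Hunk 1: at line 8 remove [gfze,mnt,ibh] add [oqsbx,ald,qlbj] -> 13 lines: bojfh llrf zinx uotb gck ivcnp mbtd dqj oqsbx ald qlbj ayqh qsn
Hunk 2: at line 8 remove [ald,qlbj] add [pzuut] -> 12 lines: bojfh llrf zinx uotb gck ivcnp mbtd dqj oqsbx pzuut ayqh qsn
Hunk 3: at line 2 remove [uotb,gck] add [onwc,ggju,lwxvh] -> 13 lines: bojfh llrf zinx onwc ggju lwxvh ivcnp mbtd dqj oqsbx pzuut ayqh qsn
Hunk 4: at line 2 remove [onwc,ggju,lwxvh] add [muunq,mpi,ektoz] -> 13 lines: bojfh llrf zinx muunq mpi ektoz ivcnp mbtd dqj oqsbx pzuut ayqh qsn
Hunk 5: at line 4 remove [ektoz,ivcnp,mbtd] add [tbb,sxfsy,rzoy] -> 13 lines: bojfh llrf zinx muunq mpi tbb sxfsy rzoy dqj oqsbx pzuut ayqh qsn
Hunk 6: at line 1 remove [zinx] add [pkqme] -> 13 lines: bojfh llrf pkqme muunq mpi tbb sxfsy rzoy dqj oqsbx pzuut ayqh qsn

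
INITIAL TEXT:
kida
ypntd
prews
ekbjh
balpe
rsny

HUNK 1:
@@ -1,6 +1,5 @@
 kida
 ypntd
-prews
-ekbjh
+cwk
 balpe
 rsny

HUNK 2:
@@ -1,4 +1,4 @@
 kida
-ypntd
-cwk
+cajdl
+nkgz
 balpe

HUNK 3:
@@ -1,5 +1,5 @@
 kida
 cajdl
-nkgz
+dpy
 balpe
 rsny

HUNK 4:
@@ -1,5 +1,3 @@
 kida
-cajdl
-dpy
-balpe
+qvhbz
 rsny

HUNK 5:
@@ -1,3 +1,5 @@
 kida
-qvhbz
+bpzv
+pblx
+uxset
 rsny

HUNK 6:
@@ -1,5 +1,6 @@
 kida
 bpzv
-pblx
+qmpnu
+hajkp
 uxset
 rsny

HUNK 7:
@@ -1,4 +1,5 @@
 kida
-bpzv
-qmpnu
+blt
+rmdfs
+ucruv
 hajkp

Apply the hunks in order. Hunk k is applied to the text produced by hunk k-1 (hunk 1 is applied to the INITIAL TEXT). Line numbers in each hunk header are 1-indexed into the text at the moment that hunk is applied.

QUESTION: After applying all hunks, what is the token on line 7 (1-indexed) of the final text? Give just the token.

Hunk 1: at line 1 remove [prews,ekbjh] add [cwk] -> 5 lines: kida ypntd cwk balpe rsny
Hunk 2: at line 1 remove [ypntd,cwk] add [cajdl,nkgz] -> 5 lines: kida cajdl nkgz balpe rsny
Hunk 3: at line 1 remove [nkgz] add [dpy] -> 5 lines: kida cajdl dpy balpe rsny
Hunk 4: at line 1 remove [cajdl,dpy,balpe] add [qvhbz] -> 3 lines: kida qvhbz rsny
Hunk 5: at line 1 remove [qvhbz] add [bpzv,pblx,uxset] -> 5 lines: kida bpzv pblx uxset rsny
Hunk 6: at line 1 remove [pblx] add [qmpnu,hajkp] -> 6 lines: kida bpzv qmpnu hajkp uxset rsny
Hunk 7: at line 1 remove [bpzv,qmpnu] add [blt,rmdfs,ucruv] -> 7 lines: kida blt rmdfs ucruv hajkp uxset rsny
Final line 7: rsny

Answer: rsny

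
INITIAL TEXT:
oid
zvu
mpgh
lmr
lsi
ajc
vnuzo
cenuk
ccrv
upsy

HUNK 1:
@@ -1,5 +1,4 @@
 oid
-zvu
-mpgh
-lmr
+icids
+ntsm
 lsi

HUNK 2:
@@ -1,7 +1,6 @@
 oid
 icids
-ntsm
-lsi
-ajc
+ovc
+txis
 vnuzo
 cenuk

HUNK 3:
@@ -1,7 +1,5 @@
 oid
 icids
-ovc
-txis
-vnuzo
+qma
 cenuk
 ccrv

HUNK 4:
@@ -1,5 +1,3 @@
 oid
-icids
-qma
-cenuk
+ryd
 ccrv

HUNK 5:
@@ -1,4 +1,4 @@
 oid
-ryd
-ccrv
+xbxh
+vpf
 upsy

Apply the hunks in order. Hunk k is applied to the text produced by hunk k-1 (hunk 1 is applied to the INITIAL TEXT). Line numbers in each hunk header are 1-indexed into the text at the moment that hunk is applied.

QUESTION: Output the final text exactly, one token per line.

Hunk 1: at line 1 remove [zvu,mpgh,lmr] add [icids,ntsm] -> 9 lines: oid icids ntsm lsi ajc vnuzo cenuk ccrv upsy
Hunk 2: at line 1 remove [ntsm,lsi,ajc] add [ovc,txis] -> 8 lines: oid icids ovc txis vnuzo cenuk ccrv upsy
Hunk 3: at line 1 remove [ovc,txis,vnuzo] add [qma] -> 6 lines: oid icids qma cenuk ccrv upsy
Hunk 4: at line 1 remove [icids,qma,cenuk] add [ryd] -> 4 lines: oid ryd ccrv upsy
Hunk 5: at line 1 remove [ryd,ccrv] add [xbxh,vpf] -> 4 lines: oid xbxh vpf upsy

Answer: oid
xbxh
vpf
upsy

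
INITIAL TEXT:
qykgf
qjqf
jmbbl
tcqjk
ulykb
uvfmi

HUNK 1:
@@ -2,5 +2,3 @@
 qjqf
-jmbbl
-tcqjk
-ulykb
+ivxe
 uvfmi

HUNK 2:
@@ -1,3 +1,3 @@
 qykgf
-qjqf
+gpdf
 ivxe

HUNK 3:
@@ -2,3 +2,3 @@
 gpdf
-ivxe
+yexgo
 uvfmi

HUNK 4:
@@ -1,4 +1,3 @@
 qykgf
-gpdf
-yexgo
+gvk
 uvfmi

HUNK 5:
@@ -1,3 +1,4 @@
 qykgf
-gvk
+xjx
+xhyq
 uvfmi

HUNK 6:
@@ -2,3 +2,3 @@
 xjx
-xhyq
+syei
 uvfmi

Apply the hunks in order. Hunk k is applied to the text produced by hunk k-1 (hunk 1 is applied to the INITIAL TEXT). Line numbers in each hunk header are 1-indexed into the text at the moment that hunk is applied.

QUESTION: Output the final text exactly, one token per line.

Hunk 1: at line 2 remove [jmbbl,tcqjk,ulykb] add [ivxe] -> 4 lines: qykgf qjqf ivxe uvfmi
Hunk 2: at line 1 remove [qjqf] add [gpdf] -> 4 lines: qykgf gpdf ivxe uvfmi
Hunk 3: at line 2 remove [ivxe] add [yexgo] -> 4 lines: qykgf gpdf yexgo uvfmi
Hunk 4: at line 1 remove [gpdf,yexgo] add [gvk] -> 3 lines: qykgf gvk uvfmi
Hunk 5: at line 1 remove [gvk] add [xjx,xhyq] -> 4 lines: qykgf xjx xhyq uvfmi
Hunk 6: at line 2 remove [xhyq] add [syei] -> 4 lines: qykgf xjx syei uvfmi

Answer: qykgf
xjx
syei
uvfmi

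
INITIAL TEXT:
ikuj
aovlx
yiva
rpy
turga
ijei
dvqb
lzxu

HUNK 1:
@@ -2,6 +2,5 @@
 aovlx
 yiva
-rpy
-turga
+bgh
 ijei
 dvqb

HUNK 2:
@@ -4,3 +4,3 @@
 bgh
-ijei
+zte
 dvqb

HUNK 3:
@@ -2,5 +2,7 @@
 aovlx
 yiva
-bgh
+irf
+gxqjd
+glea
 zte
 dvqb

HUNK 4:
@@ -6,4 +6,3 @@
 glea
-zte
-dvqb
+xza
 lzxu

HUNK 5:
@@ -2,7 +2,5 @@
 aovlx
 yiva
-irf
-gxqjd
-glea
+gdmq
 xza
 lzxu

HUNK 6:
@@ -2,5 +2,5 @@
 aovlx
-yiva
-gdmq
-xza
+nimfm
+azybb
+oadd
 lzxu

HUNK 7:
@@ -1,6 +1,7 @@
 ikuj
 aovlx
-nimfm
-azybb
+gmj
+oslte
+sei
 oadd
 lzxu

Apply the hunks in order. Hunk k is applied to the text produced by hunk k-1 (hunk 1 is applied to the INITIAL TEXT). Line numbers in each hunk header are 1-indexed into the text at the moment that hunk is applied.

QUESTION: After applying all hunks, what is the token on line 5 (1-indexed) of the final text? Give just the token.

Answer: sei

Derivation:
Hunk 1: at line 2 remove [rpy,turga] add [bgh] -> 7 lines: ikuj aovlx yiva bgh ijei dvqb lzxu
Hunk 2: at line 4 remove [ijei] add [zte] -> 7 lines: ikuj aovlx yiva bgh zte dvqb lzxu
Hunk 3: at line 2 remove [bgh] add [irf,gxqjd,glea] -> 9 lines: ikuj aovlx yiva irf gxqjd glea zte dvqb lzxu
Hunk 4: at line 6 remove [zte,dvqb] add [xza] -> 8 lines: ikuj aovlx yiva irf gxqjd glea xza lzxu
Hunk 5: at line 2 remove [irf,gxqjd,glea] add [gdmq] -> 6 lines: ikuj aovlx yiva gdmq xza lzxu
Hunk 6: at line 2 remove [yiva,gdmq,xza] add [nimfm,azybb,oadd] -> 6 lines: ikuj aovlx nimfm azybb oadd lzxu
Hunk 7: at line 1 remove [nimfm,azybb] add [gmj,oslte,sei] -> 7 lines: ikuj aovlx gmj oslte sei oadd lzxu
Final line 5: sei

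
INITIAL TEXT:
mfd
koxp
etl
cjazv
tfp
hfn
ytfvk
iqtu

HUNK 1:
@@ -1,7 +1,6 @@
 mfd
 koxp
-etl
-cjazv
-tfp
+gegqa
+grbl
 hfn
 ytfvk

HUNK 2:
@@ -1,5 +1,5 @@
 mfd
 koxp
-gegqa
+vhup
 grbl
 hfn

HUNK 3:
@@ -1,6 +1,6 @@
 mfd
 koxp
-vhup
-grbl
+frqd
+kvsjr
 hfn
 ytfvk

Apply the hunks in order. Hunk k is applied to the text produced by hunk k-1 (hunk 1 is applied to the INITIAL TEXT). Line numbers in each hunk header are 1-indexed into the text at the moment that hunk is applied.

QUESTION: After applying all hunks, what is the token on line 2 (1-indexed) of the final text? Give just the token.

Hunk 1: at line 1 remove [etl,cjazv,tfp] add [gegqa,grbl] -> 7 lines: mfd koxp gegqa grbl hfn ytfvk iqtu
Hunk 2: at line 1 remove [gegqa] add [vhup] -> 7 lines: mfd koxp vhup grbl hfn ytfvk iqtu
Hunk 3: at line 1 remove [vhup,grbl] add [frqd,kvsjr] -> 7 lines: mfd koxp frqd kvsjr hfn ytfvk iqtu
Final line 2: koxp

Answer: koxp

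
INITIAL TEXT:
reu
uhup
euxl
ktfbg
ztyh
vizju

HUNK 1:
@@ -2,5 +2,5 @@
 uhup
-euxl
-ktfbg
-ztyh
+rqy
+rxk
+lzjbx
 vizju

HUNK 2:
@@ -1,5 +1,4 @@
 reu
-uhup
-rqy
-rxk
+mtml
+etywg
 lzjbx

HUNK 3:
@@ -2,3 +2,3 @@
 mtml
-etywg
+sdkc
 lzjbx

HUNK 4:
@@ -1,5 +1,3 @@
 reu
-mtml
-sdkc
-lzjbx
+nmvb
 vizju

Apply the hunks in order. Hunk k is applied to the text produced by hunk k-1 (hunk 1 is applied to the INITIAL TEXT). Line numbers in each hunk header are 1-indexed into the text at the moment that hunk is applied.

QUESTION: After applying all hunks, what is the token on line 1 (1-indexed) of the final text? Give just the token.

Answer: reu

Derivation:
Hunk 1: at line 2 remove [euxl,ktfbg,ztyh] add [rqy,rxk,lzjbx] -> 6 lines: reu uhup rqy rxk lzjbx vizju
Hunk 2: at line 1 remove [uhup,rqy,rxk] add [mtml,etywg] -> 5 lines: reu mtml etywg lzjbx vizju
Hunk 3: at line 2 remove [etywg] add [sdkc] -> 5 lines: reu mtml sdkc lzjbx vizju
Hunk 4: at line 1 remove [mtml,sdkc,lzjbx] add [nmvb] -> 3 lines: reu nmvb vizju
Final line 1: reu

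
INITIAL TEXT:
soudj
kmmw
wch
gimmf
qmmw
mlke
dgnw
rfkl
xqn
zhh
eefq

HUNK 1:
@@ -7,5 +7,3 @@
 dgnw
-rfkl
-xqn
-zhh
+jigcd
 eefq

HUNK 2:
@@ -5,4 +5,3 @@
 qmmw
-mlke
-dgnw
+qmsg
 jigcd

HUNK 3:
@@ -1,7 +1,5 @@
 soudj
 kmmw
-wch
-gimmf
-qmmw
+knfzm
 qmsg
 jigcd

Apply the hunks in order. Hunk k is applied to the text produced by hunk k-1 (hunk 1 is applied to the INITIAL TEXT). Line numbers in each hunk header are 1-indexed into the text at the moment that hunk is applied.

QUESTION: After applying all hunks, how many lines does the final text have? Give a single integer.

Hunk 1: at line 7 remove [rfkl,xqn,zhh] add [jigcd] -> 9 lines: soudj kmmw wch gimmf qmmw mlke dgnw jigcd eefq
Hunk 2: at line 5 remove [mlke,dgnw] add [qmsg] -> 8 lines: soudj kmmw wch gimmf qmmw qmsg jigcd eefq
Hunk 3: at line 1 remove [wch,gimmf,qmmw] add [knfzm] -> 6 lines: soudj kmmw knfzm qmsg jigcd eefq
Final line count: 6

Answer: 6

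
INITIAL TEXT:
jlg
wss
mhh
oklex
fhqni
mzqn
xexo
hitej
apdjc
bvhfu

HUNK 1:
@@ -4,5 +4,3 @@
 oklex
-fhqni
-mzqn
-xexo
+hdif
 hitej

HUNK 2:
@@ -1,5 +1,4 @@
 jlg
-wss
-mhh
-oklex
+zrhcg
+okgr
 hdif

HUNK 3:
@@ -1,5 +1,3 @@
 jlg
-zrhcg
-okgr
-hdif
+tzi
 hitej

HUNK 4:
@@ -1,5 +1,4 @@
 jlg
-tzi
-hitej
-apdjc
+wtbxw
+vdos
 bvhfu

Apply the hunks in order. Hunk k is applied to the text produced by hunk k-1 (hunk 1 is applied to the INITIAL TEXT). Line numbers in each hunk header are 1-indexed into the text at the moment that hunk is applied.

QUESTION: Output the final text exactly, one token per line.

Answer: jlg
wtbxw
vdos
bvhfu

Derivation:
Hunk 1: at line 4 remove [fhqni,mzqn,xexo] add [hdif] -> 8 lines: jlg wss mhh oklex hdif hitej apdjc bvhfu
Hunk 2: at line 1 remove [wss,mhh,oklex] add [zrhcg,okgr] -> 7 lines: jlg zrhcg okgr hdif hitej apdjc bvhfu
Hunk 3: at line 1 remove [zrhcg,okgr,hdif] add [tzi] -> 5 lines: jlg tzi hitej apdjc bvhfu
Hunk 4: at line 1 remove [tzi,hitej,apdjc] add [wtbxw,vdos] -> 4 lines: jlg wtbxw vdos bvhfu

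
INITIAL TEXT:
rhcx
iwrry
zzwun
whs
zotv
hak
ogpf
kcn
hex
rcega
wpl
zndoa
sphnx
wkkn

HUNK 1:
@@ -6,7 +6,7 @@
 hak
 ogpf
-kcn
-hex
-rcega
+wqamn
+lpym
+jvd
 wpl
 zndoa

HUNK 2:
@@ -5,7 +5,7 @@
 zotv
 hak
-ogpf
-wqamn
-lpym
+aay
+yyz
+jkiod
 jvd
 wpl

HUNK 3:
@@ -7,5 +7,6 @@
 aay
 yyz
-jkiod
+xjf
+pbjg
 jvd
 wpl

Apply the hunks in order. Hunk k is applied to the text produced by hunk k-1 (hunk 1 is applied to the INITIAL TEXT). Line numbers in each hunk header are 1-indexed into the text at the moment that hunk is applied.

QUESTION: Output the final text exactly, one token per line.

Hunk 1: at line 6 remove [kcn,hex,rcega] add [wqamn,lpym,jvd] -> 14 lines: rhcx iwrry zzwun whs zotv hak ogpf wqamn lpym jvd wpl zndoa sphnx wkkn
Hunk 2: at line 5 remove [ogpf,wqamn,lpym] add [aay,yyz,jkiod] -> 14 lines: rhcx iwrry zzwun whs zotv hak aay yyz jkiod jvd wpl zndoa sphnx wkkn
Hunk 3: at line 7 remove [jkiod] add [xjf,pbjg] -> 15 lines: rhcx iwrry zzwun whs zotv hak aay yyz xjf pbjg jvd wpl zndoa sphnx wkkn

Answer: rhcx
iwrry
zzwun
whs
zotv
hak
aay
yyz
xjf
pbjg
jvd
wpl
zndoa
sphnx
wkkn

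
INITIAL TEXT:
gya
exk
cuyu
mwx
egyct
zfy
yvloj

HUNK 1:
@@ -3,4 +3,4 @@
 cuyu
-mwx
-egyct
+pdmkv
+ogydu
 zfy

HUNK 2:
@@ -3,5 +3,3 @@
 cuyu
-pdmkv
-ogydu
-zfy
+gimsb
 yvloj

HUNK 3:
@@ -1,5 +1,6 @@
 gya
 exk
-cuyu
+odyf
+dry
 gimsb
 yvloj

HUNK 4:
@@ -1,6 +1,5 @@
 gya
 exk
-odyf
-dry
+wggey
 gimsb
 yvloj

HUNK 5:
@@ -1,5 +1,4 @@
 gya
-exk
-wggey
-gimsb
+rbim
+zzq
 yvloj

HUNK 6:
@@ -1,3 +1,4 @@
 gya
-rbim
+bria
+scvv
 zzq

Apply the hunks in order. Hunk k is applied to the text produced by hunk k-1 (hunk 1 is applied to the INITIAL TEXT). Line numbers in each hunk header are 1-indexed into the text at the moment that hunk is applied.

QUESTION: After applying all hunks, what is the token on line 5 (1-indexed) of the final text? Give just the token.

Hunk 1: at line 3 remove [mwx,egyct] add [pdmkv,ogydu] -> 7 lines: gya exk cuyu pdmkv ogydu zfy yvloj
Hunk 2: at line 3 remove [pdmkv,ogydu,zfy] add [gimsb] -> 5 lines: gya exk cuyu gimsb yvloj
Hunk 3: at line 1 remove [cuyu] add [odyf,dry] -> 6 lines: gya exk odyf dry gimsb yvloj
Hunk 4: at line 1 remove [odyf,dry] add [wggey] -> 5 lines: gya exk wggey gimsb yvloj
Hunk 5: at line 1 remove [exk,wggey,gimsb] add [rbim,zzq] -> 4 lines: gya rbim zzq yvloj
Hunk 6: at line 1 remove [rbim] add [bria,scvv] -> 5 lines: gya bria scvv zzq yvloj
Final line 5: yvloj

Answer: yvloj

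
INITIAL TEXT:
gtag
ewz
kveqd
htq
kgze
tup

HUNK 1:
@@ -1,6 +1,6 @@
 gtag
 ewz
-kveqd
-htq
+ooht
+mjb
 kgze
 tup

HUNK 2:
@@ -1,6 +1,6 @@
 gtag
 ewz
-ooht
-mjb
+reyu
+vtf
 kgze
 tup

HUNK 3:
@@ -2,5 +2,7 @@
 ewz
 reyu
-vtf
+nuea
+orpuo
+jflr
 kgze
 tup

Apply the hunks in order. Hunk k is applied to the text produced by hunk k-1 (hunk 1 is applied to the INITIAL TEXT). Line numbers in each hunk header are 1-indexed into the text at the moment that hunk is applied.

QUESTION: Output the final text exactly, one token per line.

Answer: gtag
ewz
reyu
nuea
orpuo
jflr
kgze
tup

Derivation:
Hunk 1: at line 1 remove [kveqd,htq] add [ooht,mjb] -> 6 lines: gtag ewz ooht mjb kgze tup
Hunk 2: at line 1 remove [ooht,mjb] add [reyu,vtf] -> 6 lines: gtag ewz reyu vtf kgze tup
Hunk 3: at line 2 remove [vtf] add [nuea,orpuo,jflr] -> 8 lines: gtag ewz reyu nuea orpuo jflr kgze tup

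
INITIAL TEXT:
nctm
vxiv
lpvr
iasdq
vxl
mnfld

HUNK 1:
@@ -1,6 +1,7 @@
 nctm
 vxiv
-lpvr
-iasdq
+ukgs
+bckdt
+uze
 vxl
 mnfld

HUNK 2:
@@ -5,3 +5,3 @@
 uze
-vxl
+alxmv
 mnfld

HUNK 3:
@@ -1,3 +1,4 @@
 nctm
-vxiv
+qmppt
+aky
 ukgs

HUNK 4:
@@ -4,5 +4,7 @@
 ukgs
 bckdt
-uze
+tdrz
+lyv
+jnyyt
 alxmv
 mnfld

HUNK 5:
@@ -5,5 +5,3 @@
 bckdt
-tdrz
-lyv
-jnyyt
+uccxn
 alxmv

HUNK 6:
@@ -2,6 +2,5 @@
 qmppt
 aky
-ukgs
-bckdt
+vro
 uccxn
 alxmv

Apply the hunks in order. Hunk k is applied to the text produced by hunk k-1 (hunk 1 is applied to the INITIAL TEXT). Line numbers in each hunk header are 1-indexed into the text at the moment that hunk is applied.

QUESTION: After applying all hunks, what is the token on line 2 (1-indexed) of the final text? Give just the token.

Answer: qmppt

Derivation:
Hunk 1: at line 1 remove [lpvr,iasdq] add [ukgs,bckdt,uze] -> 7 lines: nctm vxiv ukgs bckdt uze vxl mnfld
Hunk 2: at line 5 remove [vxl] add [alxmv] -> 7 lines: nctm vxiv ukgs bckdt uze alxmv mnfld
Hunk 3: at line 1 remove [vxiv] add [qmppt,aky] -> 8 lines: nctm qmppt aky ukgs bckdt uze alxmv mnfld
Hunk 4: at line 4 remove [uze] add [tdrz,lyv,jnyyt] -> 10 lines: nctm qmppt aky ukgs bckdt tdrz lyv jnyyt alxmv mnfld
Hunk 5: at line 5 remove [tdrz,lyv,jnyyt] add [uccxn] -> 8 lines: nctm qmppt aky ukgs bckdt uccxn alxmv mnfld
Hunk 6: at line 2 remove [ukgs,bckdt] add [vro] -> 7 lines: nctm qmppt aky vro uccxn alxmv mnfld
Final line 2: qmppt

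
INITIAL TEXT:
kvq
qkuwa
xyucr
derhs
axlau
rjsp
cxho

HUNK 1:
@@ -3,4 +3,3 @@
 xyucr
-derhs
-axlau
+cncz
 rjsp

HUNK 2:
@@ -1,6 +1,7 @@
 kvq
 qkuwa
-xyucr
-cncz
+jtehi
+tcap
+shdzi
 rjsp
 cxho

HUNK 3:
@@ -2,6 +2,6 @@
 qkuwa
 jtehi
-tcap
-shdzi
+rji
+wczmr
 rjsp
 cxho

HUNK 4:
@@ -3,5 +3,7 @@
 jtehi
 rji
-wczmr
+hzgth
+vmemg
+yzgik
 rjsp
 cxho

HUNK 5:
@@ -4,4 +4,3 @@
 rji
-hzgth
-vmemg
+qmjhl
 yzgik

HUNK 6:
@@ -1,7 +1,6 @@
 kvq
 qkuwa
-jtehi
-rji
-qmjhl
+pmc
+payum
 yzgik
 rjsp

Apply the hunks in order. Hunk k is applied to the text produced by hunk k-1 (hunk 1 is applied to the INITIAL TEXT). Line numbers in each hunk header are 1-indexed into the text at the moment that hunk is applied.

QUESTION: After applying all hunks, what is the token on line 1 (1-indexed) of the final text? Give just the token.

Hunk 1: at line 3 remove [derhs,axlau] add [cncz] -> 6 lines: kvq qkuwa xyucr cncz rjsp cxho
Hunk 2: at line 1 remove [xyucr,cncz] add [jtehi,tcap,shdzi] -> 7 lines: kvq qkuwa jtehi tcap shdzi rjsp cxho
Hunk 3: at line 2 remove [tcap,shdzi] add [rji,wczmr] -> 7 lines: kvq qkuwa jtehi rji wczmr rjsp cxho
Hunk 4: at line 3 remove [wczmr] add [hzgth,vmemg,yzgik] -> 9 lines: kvq qkuwa jtehi rji hzgth vmemg yzgik rjsp cxho
Hunk 5: at line 4 remove [hzgth,vmemg] add [qmjhl] -> 8 lines: kvq qkuwa jtehi rji qmjhl yzgik rjsp cxho
Hunk 6: at line 1 remove [jtehi,rji,qmjhl] add [pmc,payum] -> 7 lines: kvq qkuwa pmc payum yzgik rjsp cxho
Final line 1: kvq

Answer: kvq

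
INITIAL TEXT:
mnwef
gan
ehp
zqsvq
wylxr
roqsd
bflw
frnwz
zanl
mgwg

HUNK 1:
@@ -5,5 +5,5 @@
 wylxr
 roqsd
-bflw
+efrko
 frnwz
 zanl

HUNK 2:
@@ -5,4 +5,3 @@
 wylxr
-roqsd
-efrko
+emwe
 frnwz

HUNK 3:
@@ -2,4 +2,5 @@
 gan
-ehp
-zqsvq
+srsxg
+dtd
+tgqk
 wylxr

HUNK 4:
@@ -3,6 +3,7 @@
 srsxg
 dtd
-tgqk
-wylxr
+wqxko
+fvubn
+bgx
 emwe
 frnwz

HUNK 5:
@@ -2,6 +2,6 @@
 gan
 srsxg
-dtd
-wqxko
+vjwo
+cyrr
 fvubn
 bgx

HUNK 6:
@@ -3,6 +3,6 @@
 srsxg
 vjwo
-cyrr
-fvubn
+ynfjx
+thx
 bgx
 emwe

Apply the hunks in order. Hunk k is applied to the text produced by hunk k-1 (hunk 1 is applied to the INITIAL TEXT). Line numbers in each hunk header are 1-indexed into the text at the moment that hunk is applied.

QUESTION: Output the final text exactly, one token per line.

Answer: mnwef
gan
srsxg
vjwo
ynfjx
thx
bgx
emwe
frnwz
zanl
mgwg

Derivation:
Hunk 1: at line 5 remove [bflw] add [efrko] -> 10 lines: mnwef gan ehp zqsvq wylxr roqsd efrko frnwz zanl mgwg
Hunk 2: at line 5 remove [roqsd,efrko] add [emwe] -> 9 lines: mnwef gan ehp zqsvq wylxr emwe frnwz zanl mgwg
Hunk 3: at line 2 remove [ehp,zqsvq] add [srsxg,dtd,tgqk] -> 10 lines: mnwef gan srsxg dtd tgqk wylxr emwe frnwz zanl mgwg
Hunk 4: at line 3 remove [tgqk,wylxr] add [wqxko,fvubn,bgx] -> 11 lines: mnwef gan srsxg dtd wqxko fvubn bgx emwe frnwz zanl mgwg
Hunk 5: at line 2 remove [dtd,wqxko] add [vjwo,cyrr] -> 11 lines: mnwef gan srsxg vjwo cyrr fvubn bgx emwe frnwz zanl mgwg
Hunk 6: at line 3 remove [cyrr,fvubn] add [ynfjx,thx] -> 11 lines: mnwef gan srsxg vjwo ynfjx thx bgx emwe frnwz zanl mgwg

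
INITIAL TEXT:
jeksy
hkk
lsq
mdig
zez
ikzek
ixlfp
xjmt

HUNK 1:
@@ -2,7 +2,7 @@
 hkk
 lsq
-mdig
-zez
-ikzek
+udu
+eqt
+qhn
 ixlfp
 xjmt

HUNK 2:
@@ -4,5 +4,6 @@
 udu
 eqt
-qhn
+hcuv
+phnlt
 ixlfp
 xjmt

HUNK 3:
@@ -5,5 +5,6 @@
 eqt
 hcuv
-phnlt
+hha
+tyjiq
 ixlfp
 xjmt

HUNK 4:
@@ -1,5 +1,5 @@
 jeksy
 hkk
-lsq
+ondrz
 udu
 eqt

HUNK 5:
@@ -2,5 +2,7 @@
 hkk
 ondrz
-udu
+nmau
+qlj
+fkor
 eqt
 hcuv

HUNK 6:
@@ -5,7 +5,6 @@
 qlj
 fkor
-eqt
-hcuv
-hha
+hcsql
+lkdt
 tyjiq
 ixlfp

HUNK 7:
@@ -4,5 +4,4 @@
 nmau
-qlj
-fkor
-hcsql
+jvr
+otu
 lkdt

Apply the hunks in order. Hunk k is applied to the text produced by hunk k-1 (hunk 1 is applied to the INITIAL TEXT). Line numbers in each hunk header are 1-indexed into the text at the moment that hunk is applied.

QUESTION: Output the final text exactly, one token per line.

Hunk 1: at line 2 remove [mdig,zez,ikzek] add [udu,eqt,qhn] -> 8 lines: jeksy hkk lsq udu eqt qhn ixlfp xjmt
Hunk 2: at line 4 remove [qhn] add [hcuv,phnlt] -> 9 lines: jeksy hkk lsq udu eqt hcuv phnlt ixlfp xjmt
Hunk 3: at line 5 remove [phnlt] add [hha,tyjiq] -> 10 lines: jeksy hkk lsq udu eqt hcuv hha tyjiq ixlfp xjmt
Hunk 4: at line 1 remove [lsq] add [ondrz] -> 10 lines: jeksy hkk ondrz udu eqt hcuv hha tyjiq ixlfp xjmt
Hunk 5: at line 2 remove [udu] add [nmau,qlj,fkor] -> 12 lines: jeksy hkk ondrz nmau qlj fkor eqt hcuv hha tyjiq ixlfp xjmt
Hunk 6: at line 5 remove [eqt,hcuv,hha] add [hcsql,lkdt] -> 11 lines: jeksy hkk ondrz nmau qlj fkor hcsql lkdt tyjiq ixlfp xjmt
Hunk 7: at line 4 remove [qlj,fkor,hcsql] add [jvr,otu] -> 10 lines: jeksy hkk ondrz nmau jvr otu lkdt tyjiq ixlfp xjmt

Answer: jeksy
hkk
ondrz
nmau
jvr
otu
lkdt
tyjiq
ixlfp
xjmt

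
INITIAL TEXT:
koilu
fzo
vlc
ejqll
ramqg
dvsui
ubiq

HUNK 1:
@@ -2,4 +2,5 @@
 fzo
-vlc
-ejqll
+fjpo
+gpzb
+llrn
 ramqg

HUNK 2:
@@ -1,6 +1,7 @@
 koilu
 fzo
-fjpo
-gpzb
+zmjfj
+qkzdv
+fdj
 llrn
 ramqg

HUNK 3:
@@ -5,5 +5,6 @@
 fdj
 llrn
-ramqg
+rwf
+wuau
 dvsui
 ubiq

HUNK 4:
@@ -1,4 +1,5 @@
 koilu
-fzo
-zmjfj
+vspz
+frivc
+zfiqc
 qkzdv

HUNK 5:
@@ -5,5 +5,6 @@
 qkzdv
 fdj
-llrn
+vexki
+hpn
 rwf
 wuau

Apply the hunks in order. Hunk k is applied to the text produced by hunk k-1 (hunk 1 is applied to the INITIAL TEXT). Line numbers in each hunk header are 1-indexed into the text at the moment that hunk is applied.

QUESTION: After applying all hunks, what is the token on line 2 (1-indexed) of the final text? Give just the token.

Answer: vspz

Derivation:
Hunk 1: at line 2 remove [vlc,ejqll] add [fjpo,gpzb,llrn] -> 8 lines: koilu fzo fjpo gpzb llrn ramqg dvsui ubiq
Hunk 2: at line 1 remove [fjpo,gpzb] add [zmjfj,qkzdv,fdj] -> 9 lines: koilu fzo zmjfj qkzdv fdj llrn ramqg dvsui ubiq
Hunk 3: at line 5 remove [ramqg] add [rwf,wuau] -> 10 lines: koilu fzo zmjfj qkzdv fdj llrn rwf wuau dvsui ubiq
Hunk 4: at line 1 remove [fzo,zmjfj] add [vspz,frivc,zfiqc] -> 11 lines: koilu vspz frivc zfiqc qkzdv fdj llrn rwf wuau dvsui ubiq
Hunk 5: at line 5 remove [llrn] add [vexki,hpn] -> 12 lines: koilu vspz frivc zfiqc qkzdv fdj vexki hpn rwf wuau dvsui ubiq
Final line 2: vspz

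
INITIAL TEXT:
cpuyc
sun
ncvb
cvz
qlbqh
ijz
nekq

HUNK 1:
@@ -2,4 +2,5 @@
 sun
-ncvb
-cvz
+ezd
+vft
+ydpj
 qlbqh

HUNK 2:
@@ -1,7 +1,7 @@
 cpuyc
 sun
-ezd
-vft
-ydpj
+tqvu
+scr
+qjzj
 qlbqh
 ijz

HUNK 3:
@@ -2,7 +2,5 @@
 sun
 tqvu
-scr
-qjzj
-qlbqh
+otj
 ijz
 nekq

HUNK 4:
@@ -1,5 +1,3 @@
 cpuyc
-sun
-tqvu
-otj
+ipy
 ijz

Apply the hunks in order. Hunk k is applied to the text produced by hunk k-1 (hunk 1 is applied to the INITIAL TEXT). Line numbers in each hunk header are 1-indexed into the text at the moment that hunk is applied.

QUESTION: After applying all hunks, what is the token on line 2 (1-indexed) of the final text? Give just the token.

Answer: ipy

Derivation:
Hunk 1: at line 2 remove [ncvb,cvz] add [ezd,vft,ydpj] -> 8 lines: cpuyc sun ezd vft ydpj qlbqh ijz nekq
Hunk 2: at line 1 remove [ezd,vft,ydpj] add [tqvu,scr,qjzj] -> 8 lines: cpuyc sun tqvu scr qjzj qlbqh ijz nekq
Hunk 3: at line 2 remove [scr,qjzj,qlbqh] add [otj] -> 6 lines: cpuyc sun tqvu otj ijz nekq
Hunk 4: at line 1 remove [sun,tqvu,otj] add [ipy] -> 4 lines: cpuyc ipy ijz nekq
Final line 2: ipy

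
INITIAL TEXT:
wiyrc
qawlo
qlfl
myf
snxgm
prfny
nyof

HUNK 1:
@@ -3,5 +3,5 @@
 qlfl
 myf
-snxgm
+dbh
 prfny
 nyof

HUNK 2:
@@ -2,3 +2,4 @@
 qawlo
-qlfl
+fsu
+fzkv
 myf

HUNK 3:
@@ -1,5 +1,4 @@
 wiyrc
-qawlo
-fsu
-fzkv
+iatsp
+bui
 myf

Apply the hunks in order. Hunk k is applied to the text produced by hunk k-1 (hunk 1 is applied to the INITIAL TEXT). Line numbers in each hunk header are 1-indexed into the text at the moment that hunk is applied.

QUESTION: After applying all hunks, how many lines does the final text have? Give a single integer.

Hunk 1: at line 3 remove [snxgm] add [dbh] -> 7 lines: wiyrc qawlo qlfl myf dbh prfny nyof
Hunk 2: at line 2 remove [qlfl] add [fsu,fzkv] -> 8 lines: wiyrc qawlo fsu fzkv myf dbh prfny nyof
Hunk 3: at line 1 remove [qawlo,fsu,fzkv] add [iatsp,bui] -> 7 lines: wiyrc iatsp bui myf dbh prfny nyof
Final line count: 7

Answer: 7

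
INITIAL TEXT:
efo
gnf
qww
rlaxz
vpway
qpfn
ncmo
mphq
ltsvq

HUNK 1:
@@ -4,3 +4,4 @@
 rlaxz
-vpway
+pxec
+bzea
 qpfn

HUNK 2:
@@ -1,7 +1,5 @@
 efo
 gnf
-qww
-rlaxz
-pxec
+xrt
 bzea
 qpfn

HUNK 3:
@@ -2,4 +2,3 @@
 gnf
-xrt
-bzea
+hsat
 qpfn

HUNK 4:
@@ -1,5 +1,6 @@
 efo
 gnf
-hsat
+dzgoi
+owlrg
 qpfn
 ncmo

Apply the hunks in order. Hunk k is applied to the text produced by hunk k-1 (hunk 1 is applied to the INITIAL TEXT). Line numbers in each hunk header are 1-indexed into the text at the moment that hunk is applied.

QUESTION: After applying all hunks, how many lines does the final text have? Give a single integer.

Answer: 8

Derivation:
Hunk 1: at line 4 remove [vpway] add [pxec,bzea] -> 10 lines: efo gnf qww rlaxz pxec bzea qpfn ncmo mphq ltsvq
Hunk 2: at line 1 remove [qww,rlaxz,pxec] add [xrt] -> 8 lines: efo gnf xrt bzea qpfn ncmo mphq ltsvq
Hunk 3: at line 2 remove [xrt,bzea] add [hsat] -> 7 lines: efo gnf hsat qpfn ncmo mphq ltsvq
Hunk 4: at line 1 remove [hsat] add [dzgoi,owlrg] -> 8 lines: efo gnf dzgoi owlrg qpfn ncmo mphq ltsvq
Final line count: 8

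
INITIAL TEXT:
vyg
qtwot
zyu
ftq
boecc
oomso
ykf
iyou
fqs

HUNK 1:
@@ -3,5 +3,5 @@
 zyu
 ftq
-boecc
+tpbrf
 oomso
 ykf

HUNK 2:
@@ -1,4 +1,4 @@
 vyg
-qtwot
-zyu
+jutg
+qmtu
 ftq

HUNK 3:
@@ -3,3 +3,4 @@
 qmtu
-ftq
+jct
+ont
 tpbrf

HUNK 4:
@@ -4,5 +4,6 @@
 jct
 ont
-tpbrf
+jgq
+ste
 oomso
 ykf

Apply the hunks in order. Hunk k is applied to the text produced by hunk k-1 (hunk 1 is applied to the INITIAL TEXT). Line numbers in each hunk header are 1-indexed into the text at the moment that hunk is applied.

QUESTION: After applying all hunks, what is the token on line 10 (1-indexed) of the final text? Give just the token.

Hunk 1: at line 3 remove [boecc] add [tpbrf] -> 9 lines: vyg qtwot zyu ftq tpbrf oomso ykf iyou fqs
Hunk 2: at line 1 remove [qtwot,zyu] add [jutg,qmtu] -> 9 lines: vyg jutg qmtu ftq tpbrf oomso ykf iyou fqs
Hunk 3: at line 3 remove [ftq] add [jct,ont] -> 10 lines: vyg jutg qmtu jct ont tpbrf oomso ykf iyou fqs
Hunk 4: at line 4 remove [tpbrf] add [jgq,ste] -> 11 lines: vyg jutg qmtu jct ont jgq ste oomso ykf iyou fqs
Final line 10: iyou

Answer: iyou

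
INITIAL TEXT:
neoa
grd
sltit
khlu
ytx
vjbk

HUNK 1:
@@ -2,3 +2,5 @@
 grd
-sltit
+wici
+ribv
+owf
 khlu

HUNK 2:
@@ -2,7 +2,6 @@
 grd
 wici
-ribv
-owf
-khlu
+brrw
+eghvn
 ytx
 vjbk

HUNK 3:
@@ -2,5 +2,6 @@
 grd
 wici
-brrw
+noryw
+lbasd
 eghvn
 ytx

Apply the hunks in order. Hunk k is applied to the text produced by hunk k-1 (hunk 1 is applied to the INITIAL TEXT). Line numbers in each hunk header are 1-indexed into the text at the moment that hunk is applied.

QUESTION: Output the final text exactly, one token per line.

Answer: neoa
grd
wici
noryw
lbasd
eghvn
ytx
vjbk

Derivation:
Hunk 1: at line 2 remove [sltit] add [wici,ribv,owf] -> 8 lines: neoa grd wici ribv owf khlu ytx vjbk
Hunk 2: at line 2 remove [ribv,owf,khlu] add [brrw,eghvn] -> 7 lines: neoa grd wici brrw eghvn ytx vjbk
Hunk 3: at line 2 remove [brrw] add [noryw,lbasd] -> 8 lines: neoa grd wici noryw lbasd eghvn ytx vjbk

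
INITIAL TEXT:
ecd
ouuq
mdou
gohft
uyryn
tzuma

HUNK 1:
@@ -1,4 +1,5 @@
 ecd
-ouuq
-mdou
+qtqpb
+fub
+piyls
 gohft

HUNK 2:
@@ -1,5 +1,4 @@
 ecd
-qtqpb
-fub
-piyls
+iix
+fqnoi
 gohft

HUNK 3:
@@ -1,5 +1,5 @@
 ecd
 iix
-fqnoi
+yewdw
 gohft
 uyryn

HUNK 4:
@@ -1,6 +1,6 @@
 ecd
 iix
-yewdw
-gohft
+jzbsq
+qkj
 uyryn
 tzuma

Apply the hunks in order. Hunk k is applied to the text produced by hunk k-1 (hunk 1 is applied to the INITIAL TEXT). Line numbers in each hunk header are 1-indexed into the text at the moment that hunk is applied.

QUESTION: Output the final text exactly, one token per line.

Hunk 1: at line 1 remove [ouuq,mdou] add [qtqpb,fub,piyls] -> 7 lines: ecd qtqpb fub piyls gohft uyryn tzuma
Hunk 2: at line 1 remove [qtqpb,fub,piyls] add [iix,fqnoi] -> 6 lines: ecd iix fqnoi gohft uyryn tzuma
Hunk 3: at line 1 remove [fqnoi] add [yewdw] -> 6 lines: ecd iix yewdw gohft uyryn tzuma
Hunk 4: at line 1 remove [yewdw,gohft] add [jzbsq,qkj] -> 6 lines: ecd iix jzbsq qkj uyryn tzuma

Answer: ecd
iix
jzbsq
qkj
uyryn
tzuma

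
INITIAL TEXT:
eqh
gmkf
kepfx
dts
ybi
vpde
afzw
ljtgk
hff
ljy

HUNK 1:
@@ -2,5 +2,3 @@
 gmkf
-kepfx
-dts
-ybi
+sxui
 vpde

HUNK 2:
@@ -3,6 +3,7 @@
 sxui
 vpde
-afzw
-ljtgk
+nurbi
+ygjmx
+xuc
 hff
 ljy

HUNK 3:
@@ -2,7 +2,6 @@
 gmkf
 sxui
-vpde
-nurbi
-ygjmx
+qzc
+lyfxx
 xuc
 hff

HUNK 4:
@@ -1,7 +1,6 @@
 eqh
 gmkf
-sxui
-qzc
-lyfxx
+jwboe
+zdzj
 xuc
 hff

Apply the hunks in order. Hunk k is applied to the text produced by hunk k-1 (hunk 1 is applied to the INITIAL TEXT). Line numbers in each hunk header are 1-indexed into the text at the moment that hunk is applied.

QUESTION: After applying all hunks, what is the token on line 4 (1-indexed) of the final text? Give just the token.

Answer: zdzj

Derivation:
Hunk 1: at line 2 remove [kepfx,dts,ybi] add [sxui] -> 8 lines: eqh gmkf sxui vpde afzw ljtgk hff ljy
Hunk 2: at line 3 remove [afzw,ljtgk] add [nurbi,ygjmx,xuc] -> 9 lines: eqh gmkf sxui vpde nurbi ygjmx xuc hff ljy
Hunk 3: at line 2 remove [vpde,nurbi,ygjmx] add [qzc,lyfxx] -> 8 lines: eqh gmkf sxui qzc lyfxx xuc hff ljy
Hunk 4: at line 1 remove [sxui,qzc,lyfxx] add [jwboe,zdzj] -> 7 lines: eqh gmkf jwboe zdzj xuc hff ljy
Final line 4: zdzj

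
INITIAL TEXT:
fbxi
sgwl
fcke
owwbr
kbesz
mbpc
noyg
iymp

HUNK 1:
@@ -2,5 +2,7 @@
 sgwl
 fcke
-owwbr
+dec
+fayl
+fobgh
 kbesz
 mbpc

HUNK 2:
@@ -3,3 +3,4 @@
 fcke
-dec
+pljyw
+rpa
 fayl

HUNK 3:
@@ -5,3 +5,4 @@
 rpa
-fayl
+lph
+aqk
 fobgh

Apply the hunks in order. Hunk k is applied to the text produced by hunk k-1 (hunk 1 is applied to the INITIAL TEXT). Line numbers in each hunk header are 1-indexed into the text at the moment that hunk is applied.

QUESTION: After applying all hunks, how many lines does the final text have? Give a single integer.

Answer: 12

Derivation:
Hunk 1: at line 2 remove [owwbr] add [dec,fayl,fobgh] -> 10 lines: fbxi sgwl fcke dec fayl fobgh kbesz mbpc noyg iymp
Hunk 2: at line 3 remove [dec] add [pljyw,rpa] -> 11 lines: fbxi sgwl fcke pljyw rpa fayl fobgh kbesz mbpc noyg iymp
Hunk 3: at line 5 remove [fayl] add [lph,aqk] -> 12 lines: fbxi sgwl fcke pljyw rpa lph aqk fobgh kbesz mbpc noyg iymp
Final line count: 12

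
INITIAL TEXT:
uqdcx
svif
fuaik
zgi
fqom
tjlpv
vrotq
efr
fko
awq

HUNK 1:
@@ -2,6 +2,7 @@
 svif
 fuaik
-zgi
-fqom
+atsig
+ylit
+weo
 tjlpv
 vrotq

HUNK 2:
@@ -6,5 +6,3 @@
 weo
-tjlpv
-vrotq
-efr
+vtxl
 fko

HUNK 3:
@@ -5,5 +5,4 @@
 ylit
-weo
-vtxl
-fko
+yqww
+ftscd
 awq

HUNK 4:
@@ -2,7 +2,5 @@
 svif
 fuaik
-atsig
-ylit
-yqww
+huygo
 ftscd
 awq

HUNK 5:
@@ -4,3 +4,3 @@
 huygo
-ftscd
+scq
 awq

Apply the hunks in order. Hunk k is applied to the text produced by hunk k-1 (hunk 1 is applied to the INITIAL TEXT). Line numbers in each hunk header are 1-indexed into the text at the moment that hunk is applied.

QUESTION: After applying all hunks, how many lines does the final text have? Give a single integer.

Answer: 6

Derivation:
Hunk 1: at line 2 remove [zgi,fqom] add [atsig,ylit,weo] -> 11 lines: uqdcx svif fuaik atsig ylit weo tjlpv vrotq efr fko awq
Hunk 2: at line 6 remove [tjlpv,vrotq,efr] add [vtxl] -> 9 lines: uqdcx svif fuaik atsig ylit weo vtxl fko awq
Hunk 3: at line 5 remove [weo,vtxl,fko] add [yqww,ftscd] -> 8 lines: uqdcx svif fuaik atsig ylit yqww ftscd awq
Hunk 4: at line 2 remove [atsig,ylit,yqww] add [huygo] -> 6 lines: uqdcx svif fuaik huygo ftscd awq
Hunk 5: at line 4 remove [ftscd] add [scq] -> 6 lines: uqdcx svif fuaik huygo scq awq
Final line count: 6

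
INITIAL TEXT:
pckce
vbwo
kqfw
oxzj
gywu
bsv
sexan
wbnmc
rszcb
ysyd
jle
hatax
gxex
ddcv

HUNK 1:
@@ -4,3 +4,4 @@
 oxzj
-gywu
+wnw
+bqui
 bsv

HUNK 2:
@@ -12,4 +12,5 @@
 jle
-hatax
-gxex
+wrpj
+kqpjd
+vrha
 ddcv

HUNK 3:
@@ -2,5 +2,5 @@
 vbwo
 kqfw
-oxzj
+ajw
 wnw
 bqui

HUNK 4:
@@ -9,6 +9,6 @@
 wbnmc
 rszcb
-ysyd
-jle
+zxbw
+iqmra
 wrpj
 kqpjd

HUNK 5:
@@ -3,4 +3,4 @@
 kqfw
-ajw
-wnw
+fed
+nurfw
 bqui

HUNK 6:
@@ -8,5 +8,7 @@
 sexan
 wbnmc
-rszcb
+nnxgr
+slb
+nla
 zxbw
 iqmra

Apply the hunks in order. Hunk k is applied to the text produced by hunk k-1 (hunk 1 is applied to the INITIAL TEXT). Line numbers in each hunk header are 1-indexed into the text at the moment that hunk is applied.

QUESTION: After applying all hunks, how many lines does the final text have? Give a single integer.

Answer: 18

Derivation:
Hunk 1: at line 4 remove [gywu] add [wnw,bqui] -> 15 lines: pckce vbwo kqfw oxzj wnw bqui bsv sexan wbnmc rszcb ysyd jle hatax gxex ddcv
Hunk 2: at line 12 remove [hatax,gxex] add [wrpj,kqpjd,vrha] -> 16 lines: pckce vbwo kqfw oxzj wnw bqui bsv sexan wbnmc rszcb ysyd jle wrpj kqpjd vrha ddcv
Hunk 3: at line 2 remove [oxzj] add [ajw] -> 16 lines: pckce vbwo kqfw ajw wnw bqui bsv sexan wbnmc rszcb ysyd jle wrpj kqpjd vrha ddcv
Hunk 4: at line 9 remove [ysyd,jle] add [zxbw,iqmra] -> 16 lines: pckce vbwo kqfw ajw wnw bqui bsv sexan wbnmc rszcb zxbw iqmra wrpj kqpjd vrha ddcv
Hunk 5: at line 3 remove [ajw,wnw] add [fed,nurfw] -> 16 lines: pckce vbwo kqfw fed nurfw bqui bsv sexan wbnmc rszcb zxbw iqmra wrpj kqpjd vrha ddcv
Hunk 6: at line 8 remove [rszcb] add [nnxgr,slb,nla] -> 18 lines: pckce vbwo kqfw fed nurfw bqui bsv sexan wbnmc nnxgr slb nla zxbw iqmra wrpj kqpjd vrha ddcv
Final line count: 18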